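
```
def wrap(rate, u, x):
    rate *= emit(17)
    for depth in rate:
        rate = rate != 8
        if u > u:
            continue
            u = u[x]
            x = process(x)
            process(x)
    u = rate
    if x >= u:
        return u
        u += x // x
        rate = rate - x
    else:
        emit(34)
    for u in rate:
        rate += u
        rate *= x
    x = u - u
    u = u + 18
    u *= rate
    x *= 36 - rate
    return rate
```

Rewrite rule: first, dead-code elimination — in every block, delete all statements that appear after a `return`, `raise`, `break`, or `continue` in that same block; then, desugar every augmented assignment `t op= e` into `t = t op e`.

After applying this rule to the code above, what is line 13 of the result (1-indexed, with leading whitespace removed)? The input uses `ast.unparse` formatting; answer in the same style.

rate = rate + u

Transformed code:
def wrap(rate, u, x):
    rate = rate * emit(17)
    for depth in rate:
        rate = rate != 8
        if u > u:
            continue
    u = rate
    if x >= u:
        return u
    else:
        emit(34)
    for u in rate:
        rate = rate + u
        rate = rate * x
    x = u - u
    u = u + 18
    u = u * rate
    x = x * (36 - rate)
    return rate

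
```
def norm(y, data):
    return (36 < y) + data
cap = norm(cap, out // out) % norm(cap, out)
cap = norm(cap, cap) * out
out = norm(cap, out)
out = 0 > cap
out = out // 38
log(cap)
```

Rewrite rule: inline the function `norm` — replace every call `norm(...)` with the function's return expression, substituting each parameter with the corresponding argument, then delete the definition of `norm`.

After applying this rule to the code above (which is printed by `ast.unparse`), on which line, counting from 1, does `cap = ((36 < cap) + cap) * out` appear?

Transformed code:
cap = ((36 < cap) + out // out) % ((36 < cap) + out)
cap = ((36 < cap) + cap) * out
out = (36 < cap) + out
out = 0 > cap
out = out // 38
log(cap)

2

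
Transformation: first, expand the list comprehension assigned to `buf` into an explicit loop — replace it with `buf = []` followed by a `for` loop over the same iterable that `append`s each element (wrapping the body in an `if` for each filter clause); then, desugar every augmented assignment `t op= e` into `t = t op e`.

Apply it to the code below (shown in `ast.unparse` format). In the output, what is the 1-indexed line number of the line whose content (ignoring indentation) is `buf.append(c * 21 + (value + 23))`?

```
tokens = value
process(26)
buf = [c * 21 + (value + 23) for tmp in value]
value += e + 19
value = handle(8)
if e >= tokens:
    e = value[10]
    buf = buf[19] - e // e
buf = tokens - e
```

5

Transformed code:
tokens = value
process(26)
buf = []
for tmp in value:
    buf.append(c * 21 + (value + 23))
value = value + (e + 19)
value = handle(8)
if e >= tokens:
    e = value[10]
    buf = buf[19] - e // e
buf = tokens - e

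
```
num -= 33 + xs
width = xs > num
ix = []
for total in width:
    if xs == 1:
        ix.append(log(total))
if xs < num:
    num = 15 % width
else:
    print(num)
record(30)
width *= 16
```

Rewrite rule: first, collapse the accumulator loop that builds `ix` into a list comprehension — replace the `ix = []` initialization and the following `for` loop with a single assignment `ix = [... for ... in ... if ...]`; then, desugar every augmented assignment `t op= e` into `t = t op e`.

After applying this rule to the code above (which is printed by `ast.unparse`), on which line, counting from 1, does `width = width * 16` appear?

9

Transformed code:
num = num - (33 + xs)
width = xs > num
ix = [log(total) for total in width if xs == 1]
if xs < num:
    num = 15 % width
else:
    print(num)
record(30)
width = width * 16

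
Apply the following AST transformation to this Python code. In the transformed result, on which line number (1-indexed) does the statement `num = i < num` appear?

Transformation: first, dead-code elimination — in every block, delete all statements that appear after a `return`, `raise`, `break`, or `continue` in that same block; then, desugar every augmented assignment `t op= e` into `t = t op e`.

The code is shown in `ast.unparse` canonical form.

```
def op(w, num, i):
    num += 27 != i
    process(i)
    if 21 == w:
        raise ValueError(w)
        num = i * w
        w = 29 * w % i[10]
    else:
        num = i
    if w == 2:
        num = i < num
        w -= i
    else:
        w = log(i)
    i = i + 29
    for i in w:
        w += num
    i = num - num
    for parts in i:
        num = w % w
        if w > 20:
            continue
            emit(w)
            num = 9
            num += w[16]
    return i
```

Transformed code:
def op(w, num, i):
    num = num + (27 != i)
    process(i)
    if 21 == w:
        raise ValueError(w)
    else:
        num = i
    if w == 2:
        num = i < num
        w = w - i
    else:
        w = log(i)
    i = i + 29
    for i in w:
        w = w + num
    i = num - num
    for parts in i:
        num = w % w
        if w > 20:
            continue
    return i

9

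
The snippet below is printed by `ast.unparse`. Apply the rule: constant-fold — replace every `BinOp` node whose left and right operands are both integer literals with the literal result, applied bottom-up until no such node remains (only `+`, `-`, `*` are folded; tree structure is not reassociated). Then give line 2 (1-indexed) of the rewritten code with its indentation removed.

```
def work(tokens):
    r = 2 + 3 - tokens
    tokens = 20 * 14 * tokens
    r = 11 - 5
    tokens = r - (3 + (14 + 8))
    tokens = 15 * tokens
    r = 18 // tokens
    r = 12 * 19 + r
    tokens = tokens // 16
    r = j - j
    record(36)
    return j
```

r = 5 - tokens

Transformed code:
def work(tokens):
    r = 5 - tokens
    tokens = 280 * tokens
    r = 6
    tokens = r - 25
    tokens = 15 * tokens
    r = 18 // tokens
    r = 228 + r
    tokens = tokens // 16
    r = j - j
    record(36)
    return j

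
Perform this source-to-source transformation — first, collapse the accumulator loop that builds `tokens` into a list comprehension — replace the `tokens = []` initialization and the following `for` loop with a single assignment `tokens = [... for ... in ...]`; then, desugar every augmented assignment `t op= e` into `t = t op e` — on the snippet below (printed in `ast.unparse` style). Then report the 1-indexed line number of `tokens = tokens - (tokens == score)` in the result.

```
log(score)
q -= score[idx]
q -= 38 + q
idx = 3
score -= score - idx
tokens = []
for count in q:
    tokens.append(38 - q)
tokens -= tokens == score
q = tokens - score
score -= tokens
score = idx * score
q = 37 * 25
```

Transformed code:
log(score)
q = q - score[idx]
q = q - (38 + q)
idx = 3
score = score - (score - idx)
tokens = [38 - q for count in q]
tokens = tokens - (tokens == score)
q = tokens - score
score = score - tokens
score = idx * score
q = 37 * 25

7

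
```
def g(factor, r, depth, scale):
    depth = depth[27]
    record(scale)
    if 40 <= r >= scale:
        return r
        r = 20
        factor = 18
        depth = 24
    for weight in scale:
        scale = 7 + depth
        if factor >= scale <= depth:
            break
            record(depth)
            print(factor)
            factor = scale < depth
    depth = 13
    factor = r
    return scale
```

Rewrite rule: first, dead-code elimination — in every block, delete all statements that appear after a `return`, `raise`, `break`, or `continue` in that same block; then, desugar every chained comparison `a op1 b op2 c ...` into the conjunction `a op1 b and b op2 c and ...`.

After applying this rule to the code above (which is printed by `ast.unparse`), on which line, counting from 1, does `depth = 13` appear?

Transformed code:
def g(factor, r, depth, scale):
    depth = depth[27]
    record(scale)
    if 40 <= r and r >= scale:
        return r
    for weight in scale:
        scale = 7 + depth
        if factor >= scale and scale <= depth:
            break
    depth = 13
    factor = r
    return scale

10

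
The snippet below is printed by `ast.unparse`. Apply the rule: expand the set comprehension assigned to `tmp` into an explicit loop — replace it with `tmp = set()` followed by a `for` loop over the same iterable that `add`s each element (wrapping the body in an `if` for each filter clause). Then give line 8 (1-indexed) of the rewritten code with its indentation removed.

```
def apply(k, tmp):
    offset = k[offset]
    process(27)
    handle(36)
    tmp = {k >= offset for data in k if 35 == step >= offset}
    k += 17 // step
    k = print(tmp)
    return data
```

tmp.add(k >= offset)

Transformed code:
def apply(k, tmp):
    offset = k[offset]
    process(27)
    handle(36)
    tmp = set()
    for data in k:
        if 35 == step >= offset:
            tmp.add(k >= offset)
    k += 17 // step
    k = print(tmp)
    return data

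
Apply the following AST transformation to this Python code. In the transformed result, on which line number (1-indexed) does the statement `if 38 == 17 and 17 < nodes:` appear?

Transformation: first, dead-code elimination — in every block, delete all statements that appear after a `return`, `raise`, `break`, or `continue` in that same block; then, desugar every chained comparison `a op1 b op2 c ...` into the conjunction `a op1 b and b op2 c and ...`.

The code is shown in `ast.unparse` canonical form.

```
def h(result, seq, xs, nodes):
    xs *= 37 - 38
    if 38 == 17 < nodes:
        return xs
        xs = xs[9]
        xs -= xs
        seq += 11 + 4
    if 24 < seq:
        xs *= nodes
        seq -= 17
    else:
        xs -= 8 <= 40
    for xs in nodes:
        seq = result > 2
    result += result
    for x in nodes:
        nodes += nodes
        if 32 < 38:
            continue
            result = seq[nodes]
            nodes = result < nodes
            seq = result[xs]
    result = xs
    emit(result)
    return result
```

Transformed code:
def h(result, seq, xs, nodes):
    xs *= 37 - 38
    if 38 == 17 and 17 < nodes:
        return xs
    if 24 < seq:
        xs *= nodes
        seq -= 17
    else:
        xs -= 8 <= 40
    for xs in nodes:
        seq = result > 2
    result += result
    for x in nodes:
        nodes += nodes
        if 32 < 38:
            continue
    result = xs
    emit(result)
    return result

3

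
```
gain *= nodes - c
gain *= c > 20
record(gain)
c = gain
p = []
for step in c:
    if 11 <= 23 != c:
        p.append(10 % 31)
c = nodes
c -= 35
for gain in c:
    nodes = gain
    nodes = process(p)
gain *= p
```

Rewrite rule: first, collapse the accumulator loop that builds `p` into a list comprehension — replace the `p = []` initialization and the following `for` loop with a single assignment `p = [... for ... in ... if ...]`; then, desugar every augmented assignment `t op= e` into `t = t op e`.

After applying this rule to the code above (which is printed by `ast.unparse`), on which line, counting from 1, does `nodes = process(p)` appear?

10

Transformed code:
gain = gain * (nodes - c)
gain = gain * (c > 20)
record(gain)
c = gain
p = [10 % 31 for step in c if 11 <= 23 != c]
c = nodes
c = c - 35
for gain in c:
    nodes = gain
    nodes = process(p)
gain = gain * p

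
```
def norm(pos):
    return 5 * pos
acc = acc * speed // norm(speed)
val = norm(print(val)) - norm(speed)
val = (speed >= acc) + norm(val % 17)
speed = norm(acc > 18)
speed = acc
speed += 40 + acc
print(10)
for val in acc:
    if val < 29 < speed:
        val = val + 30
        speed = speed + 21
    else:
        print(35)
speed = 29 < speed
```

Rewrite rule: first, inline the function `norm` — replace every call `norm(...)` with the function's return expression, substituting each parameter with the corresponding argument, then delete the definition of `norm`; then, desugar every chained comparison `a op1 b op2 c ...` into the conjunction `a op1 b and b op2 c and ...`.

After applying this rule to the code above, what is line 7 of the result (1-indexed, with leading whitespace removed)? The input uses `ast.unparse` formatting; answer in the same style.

Transformed code:
acc = acc * speed // (5 * speed)
val = 5 * print(val) - 5 * speed
val = (speed >= acc) + 5 * (val % 17)
speed = 5 * (acc > 18)
speed = acc
speed += 40 + acc
print(10)
for val in acc:
    if val < 29 and 29 < speed:
        val = val + 30
        speed = speed + 21
    else:
        print(35)
speed = 29 < speed

print(10)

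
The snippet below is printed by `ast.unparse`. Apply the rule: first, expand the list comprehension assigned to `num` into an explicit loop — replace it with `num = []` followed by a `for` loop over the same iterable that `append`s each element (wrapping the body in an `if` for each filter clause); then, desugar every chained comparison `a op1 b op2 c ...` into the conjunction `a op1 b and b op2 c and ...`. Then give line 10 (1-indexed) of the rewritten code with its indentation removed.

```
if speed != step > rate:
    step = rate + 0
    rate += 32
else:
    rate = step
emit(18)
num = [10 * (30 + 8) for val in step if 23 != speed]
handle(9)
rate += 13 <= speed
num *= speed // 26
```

num.append(10 * (30 + 8))

Transformed code:
if speed != step and step > rate:
    step = rate + 0
    rate += 32
else:
    rate = step
emit(18)
num = []
for val in step:
    if 23 != speed:
        num.append(10 * (30 + 8))
handle(9)
rate += 13 <= speed
num *= speed // 26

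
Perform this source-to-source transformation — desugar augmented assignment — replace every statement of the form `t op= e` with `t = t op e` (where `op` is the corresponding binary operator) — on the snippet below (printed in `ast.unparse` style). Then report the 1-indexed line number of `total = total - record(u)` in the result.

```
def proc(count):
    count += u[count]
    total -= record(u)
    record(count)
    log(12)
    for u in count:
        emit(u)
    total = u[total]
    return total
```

Transformed code:
def proc(count):
    count = count + u[count]
    total = total - record(u)
    record(count)
    log(12)
    for u in count:
        emit(u)
    total = u[total]
    return total

3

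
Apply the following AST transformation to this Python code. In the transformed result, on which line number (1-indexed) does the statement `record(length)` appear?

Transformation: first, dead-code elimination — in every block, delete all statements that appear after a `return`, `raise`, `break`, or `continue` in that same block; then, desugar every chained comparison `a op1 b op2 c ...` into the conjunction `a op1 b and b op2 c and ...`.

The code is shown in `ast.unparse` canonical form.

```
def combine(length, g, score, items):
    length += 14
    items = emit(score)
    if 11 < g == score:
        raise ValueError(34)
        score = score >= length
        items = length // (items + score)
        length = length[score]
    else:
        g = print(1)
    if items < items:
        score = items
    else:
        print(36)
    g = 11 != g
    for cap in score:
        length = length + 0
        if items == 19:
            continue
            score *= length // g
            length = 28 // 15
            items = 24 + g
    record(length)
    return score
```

17

Transformed code:
def combine(length, g, score, items):
    length += 14
    items = emit(score)
    if 11 < g and g == score:
        raise ValueError(34)
    else:
        g = print(1)
    if items < items:
        score = items
    else:
        print(36)
    g = 11 != g
    for cap in score:
        length = length + 0
        if items == 19:
            continue
    record(length)
    return score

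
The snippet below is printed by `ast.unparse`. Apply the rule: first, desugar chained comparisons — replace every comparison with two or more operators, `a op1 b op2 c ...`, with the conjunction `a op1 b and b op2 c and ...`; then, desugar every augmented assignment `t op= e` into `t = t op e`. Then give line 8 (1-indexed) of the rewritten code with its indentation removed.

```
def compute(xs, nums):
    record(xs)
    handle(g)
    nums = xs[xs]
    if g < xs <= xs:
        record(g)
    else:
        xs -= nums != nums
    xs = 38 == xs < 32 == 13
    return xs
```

xs = xs - (nums != nums)

Transformed code:
def compute(xs, nums):
    record(xs)
    handle(g)
    nums = xs[xs]
    if g < xs and xs <= xs:
        record(g)
    else:
        xs = xs - (nums != nums)
    xs = 38 == xs and xs < 32 and (32 == 13)
    return xs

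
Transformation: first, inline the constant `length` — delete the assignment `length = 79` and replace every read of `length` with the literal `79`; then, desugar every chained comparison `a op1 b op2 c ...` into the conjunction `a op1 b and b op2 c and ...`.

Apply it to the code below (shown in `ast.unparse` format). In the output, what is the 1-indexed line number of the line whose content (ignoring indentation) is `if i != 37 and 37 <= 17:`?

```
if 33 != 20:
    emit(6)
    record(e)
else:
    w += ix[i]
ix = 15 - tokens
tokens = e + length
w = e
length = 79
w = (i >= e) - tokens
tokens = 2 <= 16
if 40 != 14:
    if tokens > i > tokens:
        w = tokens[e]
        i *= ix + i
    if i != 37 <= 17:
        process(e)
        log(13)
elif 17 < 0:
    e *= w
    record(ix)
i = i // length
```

Transformed code:
if 33 != 20:
    emit(6)
    record(e)
else:
    w += ix[i]
ix = 15 - tokens
tokens = e + 79
w = e
w = (i >= e) - tokens
tokens = 2 <= 16
if 40 != 14:
    if tokens > i and i > tokens:
        w = tokens[e]
        i *= ix + i
    if i != 37 and 37 <= 17:
        process(e)
        log(13)
elif 17 < 0:
    e *= w
    record(ix)
i = i // 79

15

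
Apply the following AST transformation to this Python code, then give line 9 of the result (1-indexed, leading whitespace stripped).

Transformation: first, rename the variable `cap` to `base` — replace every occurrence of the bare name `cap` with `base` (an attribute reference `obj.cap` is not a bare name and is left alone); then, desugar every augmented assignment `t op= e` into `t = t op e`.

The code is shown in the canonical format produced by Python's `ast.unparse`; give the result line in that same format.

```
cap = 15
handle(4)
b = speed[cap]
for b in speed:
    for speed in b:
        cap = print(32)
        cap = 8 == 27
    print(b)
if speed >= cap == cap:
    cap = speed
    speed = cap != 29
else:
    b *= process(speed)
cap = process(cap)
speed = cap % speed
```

if speed >= base == base:

Transformed code:
base = 15
handle(4)
b = speed[base]
for b in speed:
    for speed in b:
        base = print(32)
        base = 8 == 27
    print(b)
if speed >= base == base:
    base = speed
    speed = base != 29
else:
    b = b * process(speed)
base = process(base)
speed = base % speed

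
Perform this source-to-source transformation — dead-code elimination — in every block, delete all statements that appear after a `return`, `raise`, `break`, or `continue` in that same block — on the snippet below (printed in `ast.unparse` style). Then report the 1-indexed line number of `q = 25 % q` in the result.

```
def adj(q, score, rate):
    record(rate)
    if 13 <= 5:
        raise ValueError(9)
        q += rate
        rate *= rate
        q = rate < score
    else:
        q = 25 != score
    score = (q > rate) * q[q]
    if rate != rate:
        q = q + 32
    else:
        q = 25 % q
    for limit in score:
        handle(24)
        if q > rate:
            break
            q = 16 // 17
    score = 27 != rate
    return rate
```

Transformed code:
def adj(q, score, rate):
    record(rate)
    if 13 <= 5:
        raise ValueError(9)
    else:
        q = 25 != score
    score = (q > rate) * q[q]
    if rate != rate:
        q = q + 32
    else:
        q = 25 % q
    for limit in score:
        handle(24)
        if q > rate:
            break
    score = 27 != rate
    return rate

11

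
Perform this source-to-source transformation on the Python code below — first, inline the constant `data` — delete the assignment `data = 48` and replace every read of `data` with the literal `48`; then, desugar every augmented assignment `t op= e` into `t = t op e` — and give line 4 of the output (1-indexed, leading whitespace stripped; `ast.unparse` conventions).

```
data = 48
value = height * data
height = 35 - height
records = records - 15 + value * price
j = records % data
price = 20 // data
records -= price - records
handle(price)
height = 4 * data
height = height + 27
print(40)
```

j = records % 48

Transformed code:
value = height * 48
height = 35 - height
records = records - 15 + value * price
j = records % 48
price = 20 // 48
records = records - (price - records)
handle(price)
height = 4 * 48
height = height + 27
print(40)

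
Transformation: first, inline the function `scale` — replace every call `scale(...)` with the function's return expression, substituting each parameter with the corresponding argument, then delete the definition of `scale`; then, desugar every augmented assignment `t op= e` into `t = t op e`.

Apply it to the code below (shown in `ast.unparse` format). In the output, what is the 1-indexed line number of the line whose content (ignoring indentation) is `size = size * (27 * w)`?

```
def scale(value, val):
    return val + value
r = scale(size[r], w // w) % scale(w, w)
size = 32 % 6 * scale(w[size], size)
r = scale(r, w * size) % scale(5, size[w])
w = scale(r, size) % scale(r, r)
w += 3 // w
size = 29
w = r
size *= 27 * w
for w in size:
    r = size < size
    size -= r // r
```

Transformed code:
r = (w // w + size[r]) % (w + w)
size = 32 % 6 * (size + w[size])
r = (w * size + r) % (size[w] + 5)
w = (size + r) % (r + r)
w = w + 3 // w
size = 29
w = r
size = size * (27 * w)
for w in size:
    r = size < size
    size = size - r // r

8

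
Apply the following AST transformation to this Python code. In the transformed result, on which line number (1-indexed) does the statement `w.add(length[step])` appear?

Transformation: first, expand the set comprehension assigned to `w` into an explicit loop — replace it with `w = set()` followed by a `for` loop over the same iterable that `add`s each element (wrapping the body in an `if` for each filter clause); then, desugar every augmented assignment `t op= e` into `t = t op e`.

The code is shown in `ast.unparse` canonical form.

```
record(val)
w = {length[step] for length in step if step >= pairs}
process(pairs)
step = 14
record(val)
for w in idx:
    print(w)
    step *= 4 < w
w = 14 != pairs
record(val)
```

Transformed code:
record(val)
w = set()
for length in step:
    if step >= pairs:
        w.add(length[step])
process(pairs)
step = 14
record(val)
for w in idx:
    print(w)
    step = step * (4 < w)
w = 14 != pairs
record(val)

5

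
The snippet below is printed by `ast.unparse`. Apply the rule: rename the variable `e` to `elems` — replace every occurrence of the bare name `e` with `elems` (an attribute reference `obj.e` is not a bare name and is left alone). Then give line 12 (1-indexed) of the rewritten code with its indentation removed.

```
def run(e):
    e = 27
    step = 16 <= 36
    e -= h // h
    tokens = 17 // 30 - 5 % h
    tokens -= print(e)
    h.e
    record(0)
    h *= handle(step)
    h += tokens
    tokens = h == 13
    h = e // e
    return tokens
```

Transformed code:
def run(elems):
    elems = 27
    step = 16 <= 36
    elems -= h // h
    tokens = 17 // 30 - 5 % h
    tokens -= print(elems)
    h.e
    record(0)
    h *= handle(step)
    h += tokens
    tokens = h == 13
    h = elems // elems
    return tokens

h = elems // elems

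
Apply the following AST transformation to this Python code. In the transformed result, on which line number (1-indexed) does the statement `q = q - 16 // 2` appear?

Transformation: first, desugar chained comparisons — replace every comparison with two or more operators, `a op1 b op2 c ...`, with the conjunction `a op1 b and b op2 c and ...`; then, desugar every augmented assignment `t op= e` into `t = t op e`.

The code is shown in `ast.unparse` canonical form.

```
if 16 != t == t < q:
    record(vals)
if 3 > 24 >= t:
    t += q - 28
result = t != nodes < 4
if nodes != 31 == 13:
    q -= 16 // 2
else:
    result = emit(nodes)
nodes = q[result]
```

Transformed code:
if 16 != t and t == t and (t < q):
    record(vals)
if 3 > 24 and 24 >= t:
    t = t + (q - 28)
result = t != nodes and nodes < 4
if nodes != 31 and 31 == 13:
    q = q - 16 // 2
else:
    result = emit(nodes)
nodes = q[result]

7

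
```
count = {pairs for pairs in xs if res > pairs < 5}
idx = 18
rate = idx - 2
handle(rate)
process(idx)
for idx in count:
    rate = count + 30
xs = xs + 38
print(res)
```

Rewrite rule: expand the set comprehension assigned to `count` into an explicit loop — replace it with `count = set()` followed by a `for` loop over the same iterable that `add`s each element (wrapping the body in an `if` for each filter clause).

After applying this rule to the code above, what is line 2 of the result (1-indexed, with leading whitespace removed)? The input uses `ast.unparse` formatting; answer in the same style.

for pairs in xs:

Transformed code:
count = set()
for pairs in xs:
    if res > pairs < 5:
        count.add(pairs)
idx = 18
rate = idx - 2
handle(rate)
process(idx)
for idx in count:
    rate = count + 30
xs = xs + 38
print(res)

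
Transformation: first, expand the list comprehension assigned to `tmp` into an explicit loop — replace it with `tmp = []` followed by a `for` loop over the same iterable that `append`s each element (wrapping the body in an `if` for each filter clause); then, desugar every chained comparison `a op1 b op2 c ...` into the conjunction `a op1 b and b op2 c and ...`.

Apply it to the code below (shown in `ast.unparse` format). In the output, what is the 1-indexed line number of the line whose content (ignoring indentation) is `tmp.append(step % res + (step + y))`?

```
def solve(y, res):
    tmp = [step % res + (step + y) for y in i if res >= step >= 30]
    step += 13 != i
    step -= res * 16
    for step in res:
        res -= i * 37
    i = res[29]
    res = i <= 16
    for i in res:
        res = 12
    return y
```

Transformed code:
def solve(y, res):
    tmp = []
    for y in i:
        if res >= step and step >= 30:
            tmp.append(step % res + (step + y))
    step += 13 != i
    step -= res * 16
    for step in res:
        res -= i * 37
    i = res[29]
    res = i <= 16
    for i in res:
        res = 12
    return y

5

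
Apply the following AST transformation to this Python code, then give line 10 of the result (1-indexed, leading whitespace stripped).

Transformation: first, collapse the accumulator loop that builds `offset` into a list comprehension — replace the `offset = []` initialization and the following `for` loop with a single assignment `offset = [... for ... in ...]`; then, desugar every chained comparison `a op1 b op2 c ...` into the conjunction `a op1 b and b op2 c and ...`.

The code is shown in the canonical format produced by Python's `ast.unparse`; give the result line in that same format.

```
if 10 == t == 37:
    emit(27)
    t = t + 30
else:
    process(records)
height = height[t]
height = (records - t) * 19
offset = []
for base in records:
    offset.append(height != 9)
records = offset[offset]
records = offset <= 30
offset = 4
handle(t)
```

Transformed code:
if 10 == t and t == 37:
    emit(27)
    t = t + 30
else:
    process(records)
height = height[t]
height = (records - t) * 19
offset = [height != 9 for base in records]
records = offset[offset]
records = offset <= 30
offset = 4
handle(t)

records = offset <= 30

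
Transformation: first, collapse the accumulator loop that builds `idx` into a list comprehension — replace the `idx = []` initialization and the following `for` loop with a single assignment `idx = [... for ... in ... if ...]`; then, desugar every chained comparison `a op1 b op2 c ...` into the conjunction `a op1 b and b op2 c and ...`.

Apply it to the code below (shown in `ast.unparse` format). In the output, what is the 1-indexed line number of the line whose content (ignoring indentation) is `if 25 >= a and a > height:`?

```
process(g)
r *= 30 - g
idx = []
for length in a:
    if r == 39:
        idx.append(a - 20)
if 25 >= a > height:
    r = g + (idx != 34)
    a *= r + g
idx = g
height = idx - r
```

Transformed code:
process(g)
r *= 30 - g
idx = [a - 20 for length in a if r == 39]
if 25 >= a and a > height:
    r = g + (idx != 34)
    a *= r + g
idx = g
height = idx - r

4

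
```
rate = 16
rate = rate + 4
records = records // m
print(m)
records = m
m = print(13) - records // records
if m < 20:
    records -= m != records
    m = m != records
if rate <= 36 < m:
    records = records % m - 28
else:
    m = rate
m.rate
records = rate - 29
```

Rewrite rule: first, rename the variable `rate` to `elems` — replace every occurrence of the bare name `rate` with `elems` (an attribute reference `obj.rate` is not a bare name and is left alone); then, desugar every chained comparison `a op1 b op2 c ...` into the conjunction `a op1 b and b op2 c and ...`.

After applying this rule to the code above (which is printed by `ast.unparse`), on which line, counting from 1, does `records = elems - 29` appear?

Transformed code:
elems = 16
elems = elems + 4
records = records // m
print(m)
records = m
m = print(13) - records // records
if m < 20:
    records -= m != records
    m = m != records
if elems <= 36 and 36 < m:
    records = records % m - 28
else:
    m = elems
m.rate
records = elems - 29

15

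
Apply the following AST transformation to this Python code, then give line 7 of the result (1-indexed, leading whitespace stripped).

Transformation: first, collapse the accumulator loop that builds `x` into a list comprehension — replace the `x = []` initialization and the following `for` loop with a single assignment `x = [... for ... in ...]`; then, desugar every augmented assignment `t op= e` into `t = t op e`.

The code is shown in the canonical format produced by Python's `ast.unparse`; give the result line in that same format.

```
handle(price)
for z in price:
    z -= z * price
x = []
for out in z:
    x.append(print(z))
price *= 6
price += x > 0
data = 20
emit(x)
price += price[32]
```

Transformed code:
handle(price)
for z in price:
    z = z - z * price
x = [print(z) for out in z]
price = price * 6
price = price + (x > 0)
data = 20
emit(x)
price = price + price[32]

data = 20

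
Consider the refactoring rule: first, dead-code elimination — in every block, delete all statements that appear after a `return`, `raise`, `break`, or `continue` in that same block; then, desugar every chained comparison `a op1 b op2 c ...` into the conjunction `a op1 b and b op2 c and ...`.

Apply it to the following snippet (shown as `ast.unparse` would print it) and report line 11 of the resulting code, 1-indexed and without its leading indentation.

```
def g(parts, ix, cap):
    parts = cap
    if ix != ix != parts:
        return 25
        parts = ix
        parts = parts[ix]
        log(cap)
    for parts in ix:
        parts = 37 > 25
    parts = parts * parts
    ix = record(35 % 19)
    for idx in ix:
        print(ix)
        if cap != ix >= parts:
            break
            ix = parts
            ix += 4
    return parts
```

Transformed code:
def g(parts, ix, cap):
    parts = cap
    if ix != ix and ix != parts:
        return 25
    for parts in ix:
        parts = 37 > 25
    parts = parts * parts
    ix = record(35 % 19)
    for idx in ix:
        print(ix)
        if cap != ix and ix >= parts:
            break
    return parts

if cap != ix and ix >= parts:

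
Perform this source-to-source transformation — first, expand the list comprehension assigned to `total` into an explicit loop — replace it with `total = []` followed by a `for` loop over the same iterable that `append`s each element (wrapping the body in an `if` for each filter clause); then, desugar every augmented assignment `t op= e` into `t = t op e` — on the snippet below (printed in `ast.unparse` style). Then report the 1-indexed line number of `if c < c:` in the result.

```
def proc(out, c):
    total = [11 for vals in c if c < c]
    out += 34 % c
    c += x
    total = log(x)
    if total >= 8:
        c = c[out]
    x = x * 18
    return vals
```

Transformed code:
def proc(out, c):
    total = []
    for vals in c:
        if c < c:
            total.append(11)
    out = out + 34 % c
    c = c + x
    total = log(x)
    if total >= 8:
        c = c[out]
    x = x * 18
    return vals

4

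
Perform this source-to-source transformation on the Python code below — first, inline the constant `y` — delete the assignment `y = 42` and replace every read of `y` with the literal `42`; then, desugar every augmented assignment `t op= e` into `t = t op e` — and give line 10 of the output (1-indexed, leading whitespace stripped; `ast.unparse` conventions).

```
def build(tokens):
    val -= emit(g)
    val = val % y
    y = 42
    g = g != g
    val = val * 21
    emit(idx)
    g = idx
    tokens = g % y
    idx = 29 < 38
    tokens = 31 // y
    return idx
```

tokens = 31 // 42

Transformed code:
def build(tokens):
    val = val - emit(g)
    val = val % 42
    g = g != g
    val = val * 21
    emit(idx)
    g = idx
    tokens = g % 42
    idx = 29 < 38
    tokens = 31 // 42
    return idx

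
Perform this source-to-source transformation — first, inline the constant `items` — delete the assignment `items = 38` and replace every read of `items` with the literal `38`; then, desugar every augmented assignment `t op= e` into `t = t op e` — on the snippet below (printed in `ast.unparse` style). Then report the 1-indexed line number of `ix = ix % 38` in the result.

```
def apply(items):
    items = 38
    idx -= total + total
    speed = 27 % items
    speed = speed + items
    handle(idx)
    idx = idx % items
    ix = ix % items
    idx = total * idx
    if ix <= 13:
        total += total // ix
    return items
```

7

Transformed code:
def apply(items):
    idx = idx - (total + total)
    speed = 27 % 38
    speed = speed + 38
    handle(idx)
    idx = idx % 38
    ix = ix % 38
    idx = total * idx
    if ix <= 13:
        total = total + total // ix
    return 38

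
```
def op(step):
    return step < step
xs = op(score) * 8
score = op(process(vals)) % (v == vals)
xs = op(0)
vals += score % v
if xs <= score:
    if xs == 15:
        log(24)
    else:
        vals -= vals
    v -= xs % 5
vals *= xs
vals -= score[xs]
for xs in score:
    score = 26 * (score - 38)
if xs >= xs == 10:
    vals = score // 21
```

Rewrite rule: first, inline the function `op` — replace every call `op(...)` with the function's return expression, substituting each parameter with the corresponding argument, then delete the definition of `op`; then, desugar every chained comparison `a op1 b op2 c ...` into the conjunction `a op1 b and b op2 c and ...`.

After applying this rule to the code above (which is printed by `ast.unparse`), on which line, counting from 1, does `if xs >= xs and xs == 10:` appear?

15

Transformed code:
xs = (score < score) * 8
score = (process(vals) < process(vals)) % (v == vals)
xs = 0 < 0
vals += score % v
if xs <= score:
    if xs == 15:
        log(24)
    else:
        vals -= vals
    v -= xs % 5
vals *= xs
vals -= score[xs]
for xs in score:
    score = 26 * (score - 38)
if xs >= xs and xs == 10:
    vals = score // 21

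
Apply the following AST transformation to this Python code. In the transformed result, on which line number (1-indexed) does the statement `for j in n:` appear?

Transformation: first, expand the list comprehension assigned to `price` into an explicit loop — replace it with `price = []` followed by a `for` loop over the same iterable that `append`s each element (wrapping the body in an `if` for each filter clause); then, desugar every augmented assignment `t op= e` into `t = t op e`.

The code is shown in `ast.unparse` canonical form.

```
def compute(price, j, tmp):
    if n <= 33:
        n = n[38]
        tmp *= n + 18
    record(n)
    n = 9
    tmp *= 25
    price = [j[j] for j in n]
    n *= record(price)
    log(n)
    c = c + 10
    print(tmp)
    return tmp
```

Transformed code:
def compute(price, j, tmp):
    if n <= 33:
        n = n[38]
        tmp = tmp * (n + 18)
    record(n)
    n = 9
    tmp = tmp * 25
    price = []
    for j in n:
        price.append(j[j])
    n = n * record(price)
    log(n)
    c = c + 10
    print(tmp)
    return tmp

9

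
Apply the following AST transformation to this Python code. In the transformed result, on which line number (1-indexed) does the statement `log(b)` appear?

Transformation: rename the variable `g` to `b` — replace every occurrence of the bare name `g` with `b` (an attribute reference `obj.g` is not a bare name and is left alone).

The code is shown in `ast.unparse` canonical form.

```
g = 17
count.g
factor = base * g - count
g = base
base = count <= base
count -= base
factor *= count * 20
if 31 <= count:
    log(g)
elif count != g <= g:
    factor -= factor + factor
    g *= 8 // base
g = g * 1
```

Transformed code:
b = 17
count.g
factor = base * b - count
b = base
base = count <= base
count -= base
factor *= count * 20
if 31 <= count:
    log(b)
elif count != b <= b:
    factor -= factor + factor
    b *= 8 // base
b = b * 1

9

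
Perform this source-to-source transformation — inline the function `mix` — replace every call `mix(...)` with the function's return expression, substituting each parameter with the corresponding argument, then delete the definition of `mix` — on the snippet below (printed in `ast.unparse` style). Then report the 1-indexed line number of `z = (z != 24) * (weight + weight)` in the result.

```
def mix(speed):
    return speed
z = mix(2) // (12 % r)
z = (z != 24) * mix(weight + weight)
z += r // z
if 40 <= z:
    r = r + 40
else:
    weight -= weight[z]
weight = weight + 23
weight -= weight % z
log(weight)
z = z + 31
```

2

Transformed code:
z = 2 // (12 % r)
z = (z != 24) * (weight + weight)
z += r // z
if 40 <= z:
    r = r + 40
else:
    weight -= weight[z]
weight = weight + 23
weight -= weight % z
log(weight)
z = z + 31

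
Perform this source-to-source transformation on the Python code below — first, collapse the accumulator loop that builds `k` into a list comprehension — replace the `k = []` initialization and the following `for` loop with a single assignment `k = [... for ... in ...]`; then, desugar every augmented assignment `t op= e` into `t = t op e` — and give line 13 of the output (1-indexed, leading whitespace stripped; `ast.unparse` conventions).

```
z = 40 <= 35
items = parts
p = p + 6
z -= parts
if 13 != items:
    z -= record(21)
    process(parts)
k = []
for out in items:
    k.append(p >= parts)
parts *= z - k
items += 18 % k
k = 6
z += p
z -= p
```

z = z - p

Transformed code:
z = 40 <= 35
items = parts
p = p + 6
z = z - parts
if 13 != items:
    z = z - record(21)
    process(parts)
k = [p >= parts for out in items]
parts = parts * (z - k)
items = items + 18 % k
k = 6
z = z + p
z = z - p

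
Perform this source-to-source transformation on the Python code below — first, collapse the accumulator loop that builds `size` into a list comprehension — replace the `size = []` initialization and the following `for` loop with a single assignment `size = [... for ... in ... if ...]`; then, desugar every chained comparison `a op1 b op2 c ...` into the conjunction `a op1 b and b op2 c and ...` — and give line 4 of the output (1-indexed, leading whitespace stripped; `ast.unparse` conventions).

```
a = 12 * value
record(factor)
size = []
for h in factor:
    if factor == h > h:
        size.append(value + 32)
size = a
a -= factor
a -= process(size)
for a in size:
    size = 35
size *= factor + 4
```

Transformed code:
a = 12 * value
record(factor)
size = [value + 32 for h in factor if factor == h and h > h]
size = a
a -= factor
a -= process(size)
for a in size:
    size = 35
size *= factor + 4

size = a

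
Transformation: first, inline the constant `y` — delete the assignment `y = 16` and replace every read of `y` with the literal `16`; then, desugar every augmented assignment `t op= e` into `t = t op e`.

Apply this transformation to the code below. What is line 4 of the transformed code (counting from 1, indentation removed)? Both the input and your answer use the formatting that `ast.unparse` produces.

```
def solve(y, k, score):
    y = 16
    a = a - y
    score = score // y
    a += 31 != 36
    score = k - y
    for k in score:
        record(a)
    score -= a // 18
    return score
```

a = a + (31 != 36)

Transformed code:
def solve(y, k, score):
    a = a - 16
    score = score // 16
    a = a + (31 != 36)
    score = k - 16
    for k in score:
        record(a)
    score = score - a // 18
    return score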